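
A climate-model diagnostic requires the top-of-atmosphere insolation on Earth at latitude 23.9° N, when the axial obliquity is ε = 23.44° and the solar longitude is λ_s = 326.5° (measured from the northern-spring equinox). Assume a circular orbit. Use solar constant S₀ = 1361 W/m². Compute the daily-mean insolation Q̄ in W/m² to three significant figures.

Q̄ ≈ 328 W/m²

Solar declination: sin δ = sin ε · sin λ_s = sin 23.44° × sin 326.5° = -0.21955, so δ = -12.683°.
cos H₀ = −tan(+23.9°) tan(-12.683°) = 0.0997, H₀ = 1.4709 rad.
Bracket: H₀ sin φ sin δ + cos φ cos δ sin H₀ = 1.4709×0.40514×-0.21955 + 0.91425×0.97560×0.99501 = -0.130834 + 0.887492 = 0.756658.
Q̄ = (S₀/π) × [bracket] = (1361/π) × 0.756658 = 327.8 W/m².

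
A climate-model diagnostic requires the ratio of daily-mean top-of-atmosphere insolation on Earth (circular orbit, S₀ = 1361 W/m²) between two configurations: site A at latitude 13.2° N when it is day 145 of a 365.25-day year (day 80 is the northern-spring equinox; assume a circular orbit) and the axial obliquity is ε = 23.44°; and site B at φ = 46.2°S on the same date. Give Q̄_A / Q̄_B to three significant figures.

Q̄_A / Q̄_B ≈ 3.55

— Configuration A (φ=+13.2°):
Solar longitude: λ_s = 360° × (145 − 80)/365.25 = 64.066°.
sin δ = sin 23.44° × sin 64.066° = 0.35773, so δ = +20.961°.
cos H₀ = −tan(+13.2°) tan(+20.961°) = -0.0899, H₀ = 1.6608 rad.
Bracket: H₀ sin φ sin δ + cos φ cos δ sin H₀ = 1.6608×0.22835×0.35773 + 0.97358×0.93383×0.99596 = 0.135667 + 0.905485 = 1.041152.
Q̄ = (S₀/π) × [bracket] = (1361/π) × 1.041152 = 451.05 W/m².
— Configuration B (φ=-46.2°):
cos H₀ = −tan(-46.2°) tan(+20.961°) = 0.3995, H₀ = 1.1599 rad.
Bracket: H₀ sin φ sin δ + cos φ cos δ sin H₀ = 1.1599×-0.72176×0.35773 + 0.69214×0.93383×0.91675 = -0.299481 + 0.592533 = 0.293052.
Q̄ = (S₀/π) × [bracket] = (1361/π) × 0.293052 = 126.96 W/m².
Ratio Q̄_A / Q̄_B = 451.05 / 126.96 = 3.553.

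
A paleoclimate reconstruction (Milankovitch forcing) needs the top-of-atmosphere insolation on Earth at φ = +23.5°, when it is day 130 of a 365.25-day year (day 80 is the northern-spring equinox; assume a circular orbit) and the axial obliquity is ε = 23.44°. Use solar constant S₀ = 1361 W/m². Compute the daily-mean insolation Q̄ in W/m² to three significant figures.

Q̄ ≈ 464 W/m²

Solar longitude: λ_s = 360° × (130 − 80)/365.25 = 49.281°.
sin δ = sin 23.44° × sin 49.281° = 0.30149, so δ = +17.547°.
cos H₀ = −tan(+23.5°) tan(+17.547°) = -0.1375, H₀ = 1.7087 rad.
Bracket: H₀ sin φ sin δ + cos φ cos δ sin H₀ = 1.7087×0.39875×0.30149 + 0.91706×0.95347×0.99050 = 0.205418 + 0.866083 = 1.071501.
Q̄ = (S₀/π) × [bracket] = (1361/π) × 1.071501 = 464.2 W/m².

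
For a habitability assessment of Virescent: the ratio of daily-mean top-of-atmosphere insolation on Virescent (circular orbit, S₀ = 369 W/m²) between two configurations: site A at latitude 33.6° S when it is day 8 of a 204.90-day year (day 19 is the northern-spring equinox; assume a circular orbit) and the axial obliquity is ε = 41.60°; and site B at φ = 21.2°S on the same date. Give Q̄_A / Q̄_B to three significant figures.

Q̄_A / Q̄_B ≈ 0.976

— Configuration A (φ=-33.6°):
Solar longitude: λ_s = 360° × (8 − 19)/204.90 = -19.327°, i.e. -19.327° + 360° = 340.673°.
sin δ = sin 41.60° × sin 340.673° = -0.21973, so δ = -12.693°.
cos H₀ = −tan(-33.6°) tan(-12.693°) = -0.1496, H₀ = 1.7210 rad.
Bracket: H₀ sin φ sin δ + cos φ cos δ sin H₀ = 1.7210×-0.55339×-0.21973 + 0.83292×0.97556×0.98874 = 0.209267 + 0.803414 = 1.012681.
Q̄ = (S₀/π) × [bracket] = (369/π) × 1.012681 = 118.95 W/m².
— Configuration B (φ=-21.2°):
cos H₀ = −tan(-21.2°) tan(-12.693°) = -0.0874, H₀ = 1.6583 rad.
Bracket: H₀ sin φ sin δ + cos φ cos δ sin H₀ = 1.6583×-0.36162×-0.21973 + 0.93232×0.97556×0.99618 = 0.131766 + 0.906060 = 1.037826.
Q̄ = (S₀/π) × [bracket] = (369/π) × 1.037826 = 121.90 W/m².
Ratio Q̄_A / Q̄_B = 118.95 / 121.90 = 0.9758.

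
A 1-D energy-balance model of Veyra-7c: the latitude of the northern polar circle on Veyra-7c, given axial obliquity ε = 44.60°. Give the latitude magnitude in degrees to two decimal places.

45.40°

The polar circle is the lowest latitude that experiences at least one full rotation of continuous daylight at the northern-summer solstice; it lies at |ϕ| = 90° − ε = 90° − 44.60° = 45.40°.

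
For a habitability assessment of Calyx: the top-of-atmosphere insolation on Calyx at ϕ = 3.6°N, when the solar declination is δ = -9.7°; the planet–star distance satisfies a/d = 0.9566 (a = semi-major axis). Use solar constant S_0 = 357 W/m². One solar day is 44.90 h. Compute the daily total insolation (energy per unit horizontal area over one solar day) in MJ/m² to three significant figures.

16.3 MJ/m²

cos h₀ = −tan(+3.6°) tan(-9.700°) = 0.0108, h₀ = 1.5600 rad.
Bracket: h₀ sin ϕ sin δ + cos ϕ cos δ sin h₀ = 1.5600×0.06279×-0.16849 + 0.99803×0.98570×0.99994 = -0.016504 + 0.983699 = 0.967195.
Inverse-square distance factor (a/d)² = 0.9566² = 0.915084.
Q̄ = (S_0/π) × 0.915084 × [bracket] = (357/π) × 0.915084 × 0.967195 = 100.58 W/m².
Daily total = Q̄ × 44.90 h × 3600 s/h = 100.58 × 44.90 × 3600 / 10⁶ = 16.26 MJ/m².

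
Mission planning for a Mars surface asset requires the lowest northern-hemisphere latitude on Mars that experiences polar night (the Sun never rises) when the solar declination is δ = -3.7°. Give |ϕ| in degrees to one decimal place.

|ϕ| = 86.3°

Polar night requires cos h₀ = −tan ϕ tan δ ≥ 1, i.e. tan ϕ tan δ ≤ −1.
The boundary is |tan ϕ| · |tan δ| = 1, so |ϕ| = 90° − |δ| = 90° − 3.7° = 86.3° in the northern hemisphere.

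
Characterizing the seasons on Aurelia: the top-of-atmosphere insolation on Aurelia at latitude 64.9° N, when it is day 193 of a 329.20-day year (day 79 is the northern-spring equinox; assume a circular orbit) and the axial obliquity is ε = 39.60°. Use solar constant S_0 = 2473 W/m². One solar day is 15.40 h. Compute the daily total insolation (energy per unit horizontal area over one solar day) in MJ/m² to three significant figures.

Solar longitude: L_s = 360° × (193 − 79)/329.20 = 124.666°.
sin δ = sin 39.60° × sin 124.666° = 0.52427, so δ = +31.619°.
cos h₀ = −tan(+64.9°) tan(+31.619°) = -1.3143 ≤ −1 ⇒ polar day, h₀ = π.
Bracket: h₀ sin ϕ sin δ + cos ϕ cos δ sin h₀ = 3.1416×0.90557×0.52427 + 0.42420×0.85155×0.00000 = 1.491516 + 0.000000 = 1.491516.
Q̄ = (S_0/π) × [bracket] = (2473/π) × 1.491516 = 1174.1 W/m².
Daily total = Q̄ × 15.40 h × 3600 s/h = 1174.1 × 15.40 × 3600 / 10⁶ = 65.09 MJ/m².

65.1 MJ/m²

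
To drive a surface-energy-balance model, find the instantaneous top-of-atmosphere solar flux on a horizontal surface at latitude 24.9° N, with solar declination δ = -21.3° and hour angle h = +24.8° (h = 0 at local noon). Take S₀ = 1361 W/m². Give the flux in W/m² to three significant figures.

cos θ_z = sin φ sin δ + cos φ cos δ cos h = -0.152942 + 0.767149 = 0.614207.
Flux = S₀ · cos θ_z = 1361 × 0.614207 = 835.9 W/m².

836 W/m²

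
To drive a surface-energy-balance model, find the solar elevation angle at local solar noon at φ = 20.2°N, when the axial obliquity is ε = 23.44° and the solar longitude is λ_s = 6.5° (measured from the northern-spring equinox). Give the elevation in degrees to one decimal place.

72.4°

Solar declination: sin δ = sin ε · sin λ_s = sin 23.44° × sin 6.5° = 0.04503, so δ = +2.581°.
At local noon the hour angle is zero, so the zenith angle equals |φ − δ| = |+20.2° − (+2.581°)| = 17.619°.
Elevation = 90° − 17.619° = 72.4°.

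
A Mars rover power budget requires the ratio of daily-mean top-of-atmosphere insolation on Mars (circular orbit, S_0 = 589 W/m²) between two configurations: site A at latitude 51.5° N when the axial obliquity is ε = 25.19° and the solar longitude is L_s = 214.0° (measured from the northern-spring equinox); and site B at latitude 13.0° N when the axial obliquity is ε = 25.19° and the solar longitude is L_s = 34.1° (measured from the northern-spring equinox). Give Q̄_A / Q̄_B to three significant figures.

Q̄_A / Q̄_B ≈ 0.330

— Configuration A (ϕ=+51.5°):
Solar declination: sin δ = sin ε · sin L_s = sin 25.19° × sin 214.0° = -0.23800, so δ = -13.769°.
cos h₀ = −tan(+51.5°) tan(-13.769°) = 0.3081, h₀ = 1.2576 rad.
Bracket: h₀ sin ϕ sin δ + cos ϕ cos δ sin h₀ = 1.2576×0.78261×-0.23800 + 0.62251×0.97126×0.95137 = -0.234242 + 0.575216 = 0.340974.
Q̄ = (S_0/π) × [bracket] = (589/π) × 0.340974 = 63.927 W/m².
— Configuration B (ϕ=+13.0°):
Solar declination: sin δ = sin ε · sin L_s = sin 25.19° × sin 34.1° = 0.23862, so δ = +13.805°.
cos h₀ = −tan(+13.0°) tan(+13.805°) = -0.0567, h₀ = 1.6276 rad.
Bracket: h₀ sin ϕ sin δ + cos ϕ cos δ sin h₀ = 1.6276×0.22495×0.23862 + 0.97437×0.97111×0.99839 = 0.087366 + 0.944697 = 1.032063.
Q̄ = (S_0/π) × [bracket] = (589/π) × 1.032063 = 193.50 W/m².
Ratio Q̄_A / Q̄_B = 63.927 / 193.50 = 0.3304.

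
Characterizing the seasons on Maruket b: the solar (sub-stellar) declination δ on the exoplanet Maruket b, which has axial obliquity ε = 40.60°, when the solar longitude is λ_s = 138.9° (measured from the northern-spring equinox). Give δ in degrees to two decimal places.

sin δ = sin ε · sin λ_s = sin 40.60° × sin 138.9° = 0.427803.
δ = arcsin(0.427803) = +25.33°.

δ = +25.33°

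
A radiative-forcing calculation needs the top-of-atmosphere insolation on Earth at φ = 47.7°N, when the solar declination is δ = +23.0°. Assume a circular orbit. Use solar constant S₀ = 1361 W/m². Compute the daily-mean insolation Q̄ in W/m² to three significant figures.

cos H₀ = −tan(+47.7°) tan(+23.000°) = -0.4665, H₀ = 2.0561 rad.
Bracket: H₀ sin φ sin δ + cos φ cos δ sin H₀ = 2.0561×0.73963×0.39073 + 0.67301×0.92050×0.88453 = 0.594204 + 0.547971 = 1.142175.
Q̄ = (S₀/π) × [bracket] = (1361/π) × 1.142175 = 494.8 W/m².

Q̄ ≈ 495 W/m²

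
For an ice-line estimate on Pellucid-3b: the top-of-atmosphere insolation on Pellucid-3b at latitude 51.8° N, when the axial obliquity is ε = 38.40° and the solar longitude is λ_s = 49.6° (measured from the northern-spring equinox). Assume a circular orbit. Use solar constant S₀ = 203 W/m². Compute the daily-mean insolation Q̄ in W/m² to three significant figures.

Q̄ ≈ 81.5 W/m²

Solar declination: sin δ = sin ε · sin λ_s = sin 38.40° × sin 49.6° = 0.47303, so δ = +28.231°.
cos H₀ = −tan(+51.8°) tan(+28.231°) = -0.6823, H₀ = 2.3217 rad.
Bracket: H₀ sin φ sin δ + cos φ cos δ sin H₀ = 2.3217×0.78586×0.47303 + 0.61841×0.88105×0.73110 = 0.863058 + 0.398340 = 1.261398.
Q̄ = (S₀/π) × [bracket] = (203/π) × 1.261398 = 81.51 W/m².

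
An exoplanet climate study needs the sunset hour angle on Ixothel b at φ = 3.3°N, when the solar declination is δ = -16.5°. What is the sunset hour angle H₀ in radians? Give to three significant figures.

H₀ = 1.55 rad

cos H₀ = −tan φ · tan δ = −tan(+3.3°) × tan(-16.500°) = 0.0171, so H₀ = 1.5537 rad = 89.02°.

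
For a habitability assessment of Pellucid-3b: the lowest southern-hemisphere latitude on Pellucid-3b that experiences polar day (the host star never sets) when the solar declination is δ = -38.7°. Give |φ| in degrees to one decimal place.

|φ| = 51.3°

Polar day requires cos H₀ = −tan φ tan δ ≤ −1, i.e. tan φ tan δ ≥ 1.
The boundary is |tan φ| · |tan δ| = 1, so |φ| = 90° − |δ| = 90° − 38.7° = 51.3° in the southern hemisphere.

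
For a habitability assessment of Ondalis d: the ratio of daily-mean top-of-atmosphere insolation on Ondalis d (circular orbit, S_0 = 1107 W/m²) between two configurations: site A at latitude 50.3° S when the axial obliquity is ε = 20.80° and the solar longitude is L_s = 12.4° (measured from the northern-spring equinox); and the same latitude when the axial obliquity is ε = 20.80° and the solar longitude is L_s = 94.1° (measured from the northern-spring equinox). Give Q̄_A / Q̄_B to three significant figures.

Q̄_A / Q̄_B ≈ 2.35

— Configuration A (ϕ=-50.3°):
Solar declination: sin δ = sin ε · sin L_s = sin 20.80° × sin 12.4° = 0.07625, so δ = +4.373°.
cos h₀ = −tan(-50.3°) tan(+4.373°) = 0.0921, h₀ = 1.4785 rad.
Bracket: h₀ sin ϕ sin δ + cos ϕ cos δ sin h₀ = 1.4785×-0.76940×0.07625 + 0.63877×0.99709×0.99575 = -0.086739 + 0.634204 = 0.547465.
Q̄ = (S_0/π) × [bracket] = (1107/π) × 0.547465 = 192.91 W/m².
— Configuration B (ϕ=-50.3°):
Solar declination: sin δ = sin ε · sin L_s = sin 20.80° × sin 94.1° = 0.35420, so δ = +20.744°.
cos h₀ = −tan(-50.3°) tan(+20.744°) = 0.4562, h₀ = 1.0971 rad.
Bracket: h₀ sin ϕ sin δ + cos ϕ cos δ sin h₀ = 1.0971×-0.76940×0.35420 + 0.63877×0.93517×0.88987 = -0.298983 + 0.531571 = 0.232588.
Q̄ = (S_0/π) × [bracket] = (1107/π) × 0.232588 = 81.957 W/m².
Ratio Q̄_A / Q̄_B = 192.91 / 81.957 = 2.354.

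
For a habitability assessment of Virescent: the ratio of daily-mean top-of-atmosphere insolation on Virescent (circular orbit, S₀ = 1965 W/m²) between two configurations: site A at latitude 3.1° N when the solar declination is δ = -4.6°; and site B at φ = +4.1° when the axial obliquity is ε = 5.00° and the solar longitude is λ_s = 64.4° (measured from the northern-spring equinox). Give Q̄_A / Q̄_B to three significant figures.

Q̄_A / Q̄_B ≈ 0.985

— Configuration A (φ=+3.1°):
cos H₀ = −tan(+3.1°) tan(-4.600°) = 0.0044, H₀ = 1.5664 rad.
Bracket: H₀ sin φ sin δ + cos φ cos δ sin H₀ = 1.5664×0.05408×-0.08020 + 0.99854×0.99678×0.99999 = -0.006794 + 0.995315 = 0.988521.
Q̄ = (S₀/π) × [bracket] = (1965/π) × 0.988521 = 618.30 W/m².
— Configuration B (φ=+4.1°):
Solar declination: sin δ = sin ε · sin λ_s = sin 5.00° × sin 64.4° = 0.07860, so δ = +4.508°.
cos H₀ = −tan(+4.1°) tan(+4.508°) = -0.0057, H₀ = 1.5764 rad.
Bracket: H₀ sin φ sin δ + cos φ cos δ sin H₀ = 1.5764×0.07150×0.07860 + 0.99744×0.99691×0.99998 = 0.008859 + 0.994338 = 1.003197.
Q̄ = (S₀/π) × [bracket] = (1965/π) × 1.003197 = 627.48 W/m².
Ratio Q̄_A / Q̄_B = 618.30 / 627.48 = 0.9854.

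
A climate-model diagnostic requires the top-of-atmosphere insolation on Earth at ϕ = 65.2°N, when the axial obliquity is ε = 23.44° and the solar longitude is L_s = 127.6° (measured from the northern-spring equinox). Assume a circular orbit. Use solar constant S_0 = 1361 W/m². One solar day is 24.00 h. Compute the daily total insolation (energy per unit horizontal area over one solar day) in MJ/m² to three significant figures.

Solar declination: sin δ = sin ε · sin L_s = sin 23.44° × sin 127.6° = 0.31516, so δ = +18.371°.
cos h₀ = −tan(+65.2°) tan(+18.371°) = -0.7187, h₀ = 2.3727 rad.
Bracket: h₀ sin ϕ sin δ + cos ϕ cos δ sin h₀ = 2.3727×0.90778×0.31516 + 0.41945×0.94904×0.69532 = 0.678820 + 0.276789 = 0.955609.
Q̄ = (S_0/π) × [bracket] = (1361/π) × 0.955609 = 413.99 W/m².
Daily total = Q̄ × 24.00 h × 3600 s/h = 413.99 × 24.00 × 3600 / 10⁶ = 35.77 MJ/m².

35.8 MJ/m²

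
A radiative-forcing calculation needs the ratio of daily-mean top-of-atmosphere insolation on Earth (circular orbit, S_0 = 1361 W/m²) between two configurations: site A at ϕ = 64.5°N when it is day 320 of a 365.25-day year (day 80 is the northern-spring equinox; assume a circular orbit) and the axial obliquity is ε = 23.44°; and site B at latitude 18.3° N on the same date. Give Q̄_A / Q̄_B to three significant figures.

— Configuration A (ϕ=+64.5°):
Solar longitude: L_s = 360° × (320 − 80)/365.25 = 236.550°.
sin δ = sin 23.44° × sin 236.550° = -0.33190, so δ = -19.384°.
cos h₀ = −tan(+64.5°) tan(-19.384°) = 0.7377, h₀ = 0.7412 rad.
Bracket: h₀ sin ϕ sin δ + cos ϕ cos δ sin h₀ = 0.7412×0.90259×-0.33190 + 0.43051×0.94331×0.67517 = -0.222041 + 0.274189 = 0.052148.
Q̄ = (S_0/π) × [bracket] = (1361/π) × 0.052148 = 22.592 W/m².
— Configuration B (ϕ=+18.3°):
cos h₀ = −tan(+18.3°) tan(-19.384°) = 0.1164, h₀ = 1.4542 rad.
Bracket: h₀ sin ϕ sin δ + cos ϕ cos δ sin h₀ = 1.4542×0.31399×-0.33190 + 0.94943×0.94331×0.99321 = -0.151547 + 0.889526 = 0.737979.
Q̄ = (S_0/π) × [bracket] = (1361/π) × 0.737979 = 319.71 W/m².
Ratio Q̄_A / Q̄_B = 22.592 / 319.71 = 0.07066.

Q̄_A / Q̄_B ≈ 0.0707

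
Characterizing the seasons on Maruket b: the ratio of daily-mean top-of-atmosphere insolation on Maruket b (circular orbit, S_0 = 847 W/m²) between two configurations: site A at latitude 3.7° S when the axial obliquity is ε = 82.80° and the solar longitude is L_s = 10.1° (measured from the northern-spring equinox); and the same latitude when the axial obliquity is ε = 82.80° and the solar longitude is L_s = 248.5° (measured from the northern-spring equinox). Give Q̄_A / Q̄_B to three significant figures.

Q̄_A / Q̄_B ≈ 2.00

— Configuration A (ϕ=-3.7°):
Solar declination: sin δ = sin ε · sin L_s = sin 82.80° × sin 10.1° = 0.17398, so δ = +10.020°.
cos h₀ = −tan(-3.7°) tan(+10.020°) = 0.0114, h₀ = 1.5594 rad.
Bracket: h₀ sin ϕ sin δ + cos ϕ cos δ sin h₀ = 1.5594×-0.06453×0.17398 + 0.99792×0.98475×0.99993 = -0.017507 + 0.982633 = 0.965126.
Q̄ = (S_0/π) × [bracket] = (847/π) × 0.965126 = 260.21 W/m².
— Configuration B (ϕ=-3.7°):
Solar declination: sin δ = sin ε · sin L_s = sin 82.80° × sin 248.5° = -0.92308, so δ = -67.381°.
cos h₀ = −tan(-3.7°) tan(-67.381°) = -0.1552, h₀ = 1.7266 rad.
Bracket: h₀ sin ϕ sin δ + cos ϕ cos δ sin h₀ = 1.7266×-0.06453×-0.92308 + 0.99792×0.38461×0.98788 = 0.102847 + 0.379158 = 0.482005.
Q̄ = (S_0/π) × [bracket] = (847/π) × 0.482005 = 129.95 W/m².
Ratio Q̄_A / Q̄_B = 260.21 / 129.95 = 2.002.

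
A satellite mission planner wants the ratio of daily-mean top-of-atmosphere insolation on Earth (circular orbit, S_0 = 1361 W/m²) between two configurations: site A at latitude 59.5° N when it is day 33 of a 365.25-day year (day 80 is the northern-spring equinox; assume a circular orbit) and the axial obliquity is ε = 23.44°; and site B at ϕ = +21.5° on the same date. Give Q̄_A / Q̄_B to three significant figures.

— Configuration A (ϕ=+59.5°):
Solar longitude: L_s = 360° × (33 − 80)/365.25 = -46.324°, i.e. -46.324° + 360° = 313.676°.
sin δ = sin 23.44° × sin 313.676° = -0.28771, so δ = -16.721°.
cos h₀ = −tan(+59.5°) tan(-16.721°) = 0.5100, h₀ = 1.0356 rad.
Bracket: h₀ sin ϕ sin δ + cos ϕ cos δ sin h₀ = 1.0356×0.86163×-0.28771 + 0.50754×0.95772×0.86018 = -0.256725 + 0.418117 = 0.161392.
Q̄ = (S_0/π) × [bracket] = (1361/π) × 0.161392 = 69.918 W/m².
— Configuration B (ϕ=+21.5°):
cos h₀ = −tan(+21.5°) tan(-16.721°) = 0.1183, h₀ = 1.4522 rad.
Bracket: h₀ sin ϕ sin δ + cos ϕ cos δ sin h₀ = 1.4522×0.36650×-0.28771 + 0.93042×0.95772×0.99297 = -0.153128 + 0.884818 = 0.731690.
Q̄ = (S_0/π) × [bracket] = (1361/π) × 0.731690 = 316.98 W/m².
Ratio Q̄_A / Q̄_B = 69.918 / 316.98 = 0.2206.

Q̄_A / Q̄_B ≈ 0.221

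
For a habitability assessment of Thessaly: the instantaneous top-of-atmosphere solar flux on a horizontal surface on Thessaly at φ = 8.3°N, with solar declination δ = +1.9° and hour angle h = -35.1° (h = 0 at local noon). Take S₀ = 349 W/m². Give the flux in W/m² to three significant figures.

cos θ_z = sin φ sin δ + cos φ cos δ cos h = 0.004786 + 0.809135 = 0.813921.
Flux = S₀ · cos θ_z = 349 × 0.813921 = 284.1 W/m².

284 W/m²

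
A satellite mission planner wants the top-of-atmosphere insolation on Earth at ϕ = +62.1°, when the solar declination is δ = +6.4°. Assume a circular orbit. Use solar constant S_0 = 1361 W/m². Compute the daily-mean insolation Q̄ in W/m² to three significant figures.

cos h₀ = −tan(+62.1°) tan(+6.400°) = -0.2118, h₀ = 1.7843 rad.
Bracket: h₀ sin ϕ sin δ + cos ϕ cos δ sin h₀ = 1.7843×0.88377×0.11147 + 0.46793×0.99377×0.97730 = 0.175778 + 0.454459 = 0.630237.
Q̄ = (S_0/π) × [bracket] = (1361/π) × 0.630237 = 273.0 W/m².

Q̄ ≈ 273 W/m²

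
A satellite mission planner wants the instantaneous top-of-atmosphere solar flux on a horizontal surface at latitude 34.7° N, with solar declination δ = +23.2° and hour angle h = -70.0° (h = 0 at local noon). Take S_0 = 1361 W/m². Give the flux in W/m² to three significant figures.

657 W/m²

cos θ_z = sin ϕ sin δ + cos ϕ cos δ cos h = 0.224263 + 0.258452 = 0.482715.
Flux = S_0 · cos θ_z = 1361 × 0.482715 = 657.0 W/m².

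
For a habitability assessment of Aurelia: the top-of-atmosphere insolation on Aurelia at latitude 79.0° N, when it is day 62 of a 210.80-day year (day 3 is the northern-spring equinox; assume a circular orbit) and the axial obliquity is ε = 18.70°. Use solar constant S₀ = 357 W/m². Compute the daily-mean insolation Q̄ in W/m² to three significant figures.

Q̄ ≈ 110 W/m²

Solar longitude: λ_s = 360° × (62 − 3)/210.80 = 100.759°.
sin δ = sin 18.70° × sin 100.759° = 0.31498, so δ = +18.359°.
cos H₀ = −tan(+79.0°) tan(+18.359°) = -1.7073 ≤ −1 ⇒ polar day, H₀ = π.
Bracket: H₀ sin φ sin δ + cos φ cos δ sin H₀ = 3.1416×0.98163×0.31498 + 0.19081×0.94910×0.00000 = 0.971363 + 0.000000 = 0.971363.
Q̄ = (S₀/π) × [bracket] = (357/π) × 0.971363 = 110.4 W/m².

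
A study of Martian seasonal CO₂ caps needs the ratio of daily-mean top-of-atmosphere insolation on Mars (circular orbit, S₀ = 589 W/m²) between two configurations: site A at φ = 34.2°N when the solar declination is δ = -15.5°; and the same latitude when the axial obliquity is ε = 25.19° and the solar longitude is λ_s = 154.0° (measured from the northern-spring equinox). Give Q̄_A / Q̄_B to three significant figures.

— Configuration A (φ=+34.2°):
cos H₀ = −tan(+34.2°) tan(-15.500°) = 0.1885, H₀ = 1.3812 rad.
Bracket: H₀ sin φ sin δ + cos φ cos δ sin H₀ = 1.3812×0.56208×-0.26724 + 0.82708×0.96363×0.98208 = -0.207470 + 0.782717 = 0.575247.
Q̄ = (S₀/π) × [bracket] = (589/π) × 0.575247 = 107.85 W/m².
— Configuration B (φ=+34.2°):
Solar declination: sin δ = sin ε · sin λ_s = sin 25.19° × sin 154.0° = 0.18658, so δ = +10.753°.
cos H₀ = −tan(+34.2°) tan(+10.753°) = -0.1291, H₀ = 1.7002 rad.
Bracket: H₀ sin φ sin δ + cos φ cos δ sin H₀ = 1.7002×0.56208×0.18658 + 0.82708×0.98244×0.99164 = 0.178305 + 0.805764 = 0.984069.
Q̄ = (S₀/π) × [bracket] = (589/π) × 0.984069 = 184.50 W/m².
Ratio Q̄_A / Q̄_B = 107.85 / 184.50 = 0.5846.

Q̄_A / Q̄_B ≈ 0.585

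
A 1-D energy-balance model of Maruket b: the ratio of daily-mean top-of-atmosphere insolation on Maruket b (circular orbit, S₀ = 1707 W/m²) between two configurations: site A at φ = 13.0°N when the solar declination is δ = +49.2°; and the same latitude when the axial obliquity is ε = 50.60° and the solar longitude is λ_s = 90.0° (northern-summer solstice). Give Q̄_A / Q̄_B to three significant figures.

— Configuration A (φ=+13.0°):
cos H₀ = −tan(+13.0°) tan(+49.200°) = -0.2675, H₀ = 1.8416 rad.
Bracket: H₀ sin φ sin δ + cos φ cos δ sin H₀ = 1.8416×0.22495×0.75700 + 0.97437×0.65342×0.96357 = 0.313601 + 0.613479 = 0.927080.
Q̄ = (S₀/π) × [bracket] = (1707/π) × 0.927080 = 503.73 W/m².
— Configuration B (φ=+13.0°):
Solar declination: sin δ = sin ε · sin λ_s = sin 50.60° × sin 90.0° = 0.77273, so δ = +50.600°.
cos H₀ = −tan(+13.0°) tan(+50.600°) = -0.2811, H₀ = 1.8557 rad.
Bracket: H₀ sin φ sin δ + cos φ cos δ sin H₀ = 1.8557×0.22495×0.77273 + 0.97437×0.63473×0.95969 = 0.322568 + 0.593532 = 0.916100.
Q̄ = (S₀/π) × [bracket] = (1707/π) × 0.916100 = 497.77 W/m².
Ratio Q̄_A / Q̄_B = 503.73 / 497.77 = 1.012.

Q̄_A / Q̄_B ≈ 1.01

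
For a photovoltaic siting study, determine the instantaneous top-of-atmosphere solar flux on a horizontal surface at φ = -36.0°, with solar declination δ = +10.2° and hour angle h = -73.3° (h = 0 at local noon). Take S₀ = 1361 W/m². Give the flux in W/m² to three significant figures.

cos θ_z = sin φ sin δ + cos φ cos δ cos h = -0.104088 + 0.228805 = 0.124717.
Flux = S₀ · cos θ_z = 1361 × 0.124717 = 169.7 W/m².

170 W/m²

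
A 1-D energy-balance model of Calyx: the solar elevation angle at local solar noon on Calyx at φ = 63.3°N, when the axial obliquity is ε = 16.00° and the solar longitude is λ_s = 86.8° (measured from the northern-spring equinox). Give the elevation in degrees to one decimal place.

42.7°

Solar declination: sin δ = sin ε · sin λ_s = sin 16.00° × sin 86.8° = 0.27521, so δ = +15.974°.
At local noon the hour angle is zero, so the zenith angle equals |φ − δ| = |+63.3° − (+15.974°)| = 47.326°.
Elevation = 90° − 47.326° = 42.7°.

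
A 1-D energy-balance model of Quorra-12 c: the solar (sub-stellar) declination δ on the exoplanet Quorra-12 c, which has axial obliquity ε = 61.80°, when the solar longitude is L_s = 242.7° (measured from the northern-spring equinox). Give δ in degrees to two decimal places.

sin δ = sin ε · sin L_s = sin 61.80° × sin 242.7° = -0.783141.
δ = arcsin(-0.783141) = -51.55°.

δ = -51.55°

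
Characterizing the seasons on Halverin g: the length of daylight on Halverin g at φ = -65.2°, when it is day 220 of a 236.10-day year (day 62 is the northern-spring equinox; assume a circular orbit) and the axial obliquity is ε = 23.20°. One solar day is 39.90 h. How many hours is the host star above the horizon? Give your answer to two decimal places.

Solar longitude: λ_s = 360° × (220 − 62)/236.10 = 240.915°.
sin δ = sin 23.20° × sin 240.915° = -0.34427, so δ = -20.137°.
cos H₀ = −tan φ · tan δ = −tan(-65.2°) × tan(-20.137°) = -0.7936, so H₀ = 2.4874 rad = 142.52°.
Daylight = 2H₀/(2π) × 39.90 h = (2.4874/π) × 39.90 = 31.59 h.

31.59 h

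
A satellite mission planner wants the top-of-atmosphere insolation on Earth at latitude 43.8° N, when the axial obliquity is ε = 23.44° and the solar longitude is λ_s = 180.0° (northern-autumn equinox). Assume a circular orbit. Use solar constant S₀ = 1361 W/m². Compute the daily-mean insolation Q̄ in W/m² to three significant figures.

Solar declination: sin δ = sin ε · sin λ_s = sin 23.44° × sin 180.0° = 0.00000, so δ = +0.000°.
cos H₀ = −tan(+43.8°) tan(+0.000°) = -0.0000, H₀ = 1.5708 rad.
Bracket: H₀ sin φ sin δ + cos φ cos δ sin H₀ = 1.5708×0.69214×0.00000 + 0.72176×1.00000×1.00000 = 0.000000 + 0.721760 = 0.721760.
Q̄ = (S₀/π) × [bracket] = (1361/π) × 0.721760 = 312.7 W/m².

Q̄ ≈ 313 W/m²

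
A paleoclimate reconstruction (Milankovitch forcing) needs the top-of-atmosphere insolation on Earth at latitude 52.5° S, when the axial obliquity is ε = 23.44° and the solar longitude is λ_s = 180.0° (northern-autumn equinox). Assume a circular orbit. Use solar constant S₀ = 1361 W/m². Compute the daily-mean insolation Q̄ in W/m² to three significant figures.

Q̄ ≈ 264 W/m²

Solar declination: sin δ = sin ε · sin λ_s = sin 23.44° × sin 180.0° = 0.00000, so δ = +0.000°.
cos H₀ = −tan(-52.5°) tan(+0.000°) = 0.0000, H₀ = 1.5708 rad.
Bracket: H₀ sin φ sin δ + cos φ cos δ sin H₀ = 1.5708×-0.79335×0.00000 + 0.60876×1.00000×1.00000 = -0.000000 + 0.608760 = 0.608760.
Q̄ = (S₀/π) × [bracket] = (1361/π) × 0.608760 = 263.7 W/m².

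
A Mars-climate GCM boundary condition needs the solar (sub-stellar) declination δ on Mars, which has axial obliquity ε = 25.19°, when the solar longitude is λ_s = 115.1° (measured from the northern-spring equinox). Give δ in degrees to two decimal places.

δ = +22.67°

sin δ = sin ε · sin λ_s = sin 25.19° × sin 115.1° = 0.385429.
δ = arcsin(0.385429) = +22.67°.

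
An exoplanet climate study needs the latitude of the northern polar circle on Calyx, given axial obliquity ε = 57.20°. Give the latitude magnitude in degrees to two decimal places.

The polar circle is the lowest latitude that experiences at least one full rotation of continuous daylight at the northern-summer solstice; it lies at |ϕ| = 90° − ε = 90° − 57.20° = 32.80°.

32.80°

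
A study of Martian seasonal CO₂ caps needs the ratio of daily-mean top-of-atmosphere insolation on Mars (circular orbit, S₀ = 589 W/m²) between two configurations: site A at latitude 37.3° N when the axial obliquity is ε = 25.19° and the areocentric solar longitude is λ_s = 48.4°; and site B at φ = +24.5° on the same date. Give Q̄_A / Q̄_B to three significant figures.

Q̄_A / Q̄_B ≈ 1.00

— Configuration A (φ=+37.3°):
sin δ = sin 25.19° × sin 48.4° = 0.31828, so δ = +18.559°.
cos H₀ = −tan(+37.3°) tan(+18.559°) = -0.2558, H₀ = 1.8294 rad.
Bracket: H₀ sin φ sin δ + cos φ cos δ sin H₀ = 1.8294×0.60599×0.31828 + 0.79547×0.94800×0.96674 = 0.352845 + 0.729024 = 1.081869.
Q̄ = (S₀/π) × [bracket] = (589/π) × 1.081869 = 202.83 W/m².
— Configuration B (φ=+24.5°):
cos H₀ = −tan(+24.5°) tan(+18.559°) = -0.1530, H₀ = 1.7244 rad.
Bracket: H₀ sin φ sin δ + cos φ cos δ sin H₀ = 1.7244×0.41469×0.31828 + 0.90996×0.94800×0.98823 = 0.227599 + 0.852489 = 1.080088.
Q̄ = (S₀/π) × [bracket] = (589/π) × 1.080088 = 202.50 W/m².
Ratio Q̄_A / Q̄_B = 202.83 / 202.50 = 1.002.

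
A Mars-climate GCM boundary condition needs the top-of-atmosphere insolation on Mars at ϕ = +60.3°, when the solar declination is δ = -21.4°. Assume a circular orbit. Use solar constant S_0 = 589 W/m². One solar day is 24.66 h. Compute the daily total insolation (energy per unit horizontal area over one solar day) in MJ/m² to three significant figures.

1.29 MJ/m²

cos h₀ = −tan(+60.3°) tan(-21.400°) = 0.6871, h₀ = 0.8134 rad.
Bracket: h₀ sin ϕ sin δ + cos ϕ cos δ sin h₀ = 0.8134×0.86863×-0.36488 + 0.49546×0.93106×0.72659 = -0.257804 + 0.335178 = 0.077374.
Q̄ = (S_0/π) × [bracket] = (589/π) × 0.077374 = 14.506 W/m².
Daily total = Q̄ × 24.66 h × 3600 s/h = 14.506 × 24.66 × 3600 / 10⁶ = 1.288 MJ/m².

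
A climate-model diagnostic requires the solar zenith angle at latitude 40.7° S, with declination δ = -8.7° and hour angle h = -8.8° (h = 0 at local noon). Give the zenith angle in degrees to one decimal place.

θ_z = 32.9°

cos θ_z = sin φ sin δ + cos φ cos δ cos h = 0.098637 + 0.740589 = 0.839226.
θ_z = arccos(0.839226) = 32.9°.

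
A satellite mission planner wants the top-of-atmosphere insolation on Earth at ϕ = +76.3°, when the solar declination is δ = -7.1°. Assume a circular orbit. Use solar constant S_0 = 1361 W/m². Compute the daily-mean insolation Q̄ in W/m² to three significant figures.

cos h₀ = −tan(+76.3°) tan(-7.100°) = 0.5110, h₀ = 1.0345 rad.
Bracket: h₀ sin ϕ sin δ + cos ϕ cos δ sin h₀ = 1.0345×0.97155×-0.12360 + 0.23684×0.99233×0.85961 = -0.124226 + 0.202028 = 0.077802.
Q̄ = (S_0/π) × [bracket] = (1361/π) × 0.077802 = 33.71 W/m².

Q̄ ≈ 33.7 W/m²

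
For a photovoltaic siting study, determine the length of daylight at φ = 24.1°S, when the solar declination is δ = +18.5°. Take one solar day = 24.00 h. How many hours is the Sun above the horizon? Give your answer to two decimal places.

cos H₀ = −tan φ · tan δ = −tan(-24.1°) × tan(+18.500°) = 0.1497, so H₀ = 1.4206 rad = 81.39°.
Daylight = 2H₀/(2π) × 24.00 h = (1.4206/π) × 24.00 = 10.85 h.

10.85 h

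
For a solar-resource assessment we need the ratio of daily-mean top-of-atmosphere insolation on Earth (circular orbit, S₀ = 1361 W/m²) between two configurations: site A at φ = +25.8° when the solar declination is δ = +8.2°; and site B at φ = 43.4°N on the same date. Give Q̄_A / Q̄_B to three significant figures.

Q̄_A / Q̄_B ≈ 1.13

— Configuration A (φ=+25.8°):
cos H₀ = −tan(+25.8°) tan(+8.200°) = -0.0697, H₀ = 1.6405 rad.
Bracket: H₀ sin φ sin δ + cos φ cos δ sin H₀ = 1.6405×0.43523×0.14263 + 0.90032×0.98978×0.99757 = 0.101837 + 0.888953 = 0.990790.
Q̄ = (S₀/π) × [bracket] = (1361/π) × 0.990790 = 429.23 W/m².
— Configuration B (φ=+43.4°):
cos H₀ = −tan(+43.4°) tan(+8.200°) = -0.1363, H₀ = 1.7075 rad.
Bracket: H₀ sin φ sin δ + cos φ cos δ sin H₀ = 1.7075×0.68709×0.14263 + 0.72657×0.98978×0.99067 = 0.167334 + 0.712435 = 0.879769.
Q̄ = (S₀/π) × [bracket] = (1361/π) × 0.879769 = 381.13 W/m².
Ratio Q̄_A / Q̄_B = 429.23 / 381.13 = 1.126.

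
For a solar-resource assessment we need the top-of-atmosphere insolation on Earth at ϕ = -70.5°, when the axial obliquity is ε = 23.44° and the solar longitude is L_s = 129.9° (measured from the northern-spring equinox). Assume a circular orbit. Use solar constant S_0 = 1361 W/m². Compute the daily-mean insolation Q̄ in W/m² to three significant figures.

Q̄ ≈ 3.82 W/m²

Solar declination: sin δ = sin ε · sin L_s = sin 23.44° × sin 129.9° = 0.30517, so δ = +17.768°.
cos h₀ = −tan(-70.5°) tan(+17.768°) = 0.9049, h₀ = 0.4396 rad.
Bracket: h₀ sin ϕ sin δ + cos ϕ cos δ sin h₀ = 0.4396×-0.94264×0.30517 + 0.33381×0.95230×0.42554 = -0.126458 + 0.135274 = 0.008816.
Q̄ = (S_0/π) × [bracket] = (1361/π) × 0.008816 = 3.819 W/m².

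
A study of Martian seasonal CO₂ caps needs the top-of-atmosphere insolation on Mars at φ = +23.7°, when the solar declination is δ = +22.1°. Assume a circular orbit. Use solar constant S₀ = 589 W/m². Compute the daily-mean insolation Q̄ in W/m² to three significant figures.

Q̄ ≈ 206 W/m²

cos H₀ = −tan(+23.7°) tan(+22.100°) = -0.1782, H₀ = 1.7500 rad.
Bracket: H₀ sin φ sin δ + cos φ cos δ sin H₀ = 1.7500×0.40195×0.37622 + 0.91566×0.92653×0.98399 = 0.264638 + 0.834804 = 1.099442.
Q̄ = (S₀/π) × [bracket] = (589/π) × 1.099442 = 206.1 W/m².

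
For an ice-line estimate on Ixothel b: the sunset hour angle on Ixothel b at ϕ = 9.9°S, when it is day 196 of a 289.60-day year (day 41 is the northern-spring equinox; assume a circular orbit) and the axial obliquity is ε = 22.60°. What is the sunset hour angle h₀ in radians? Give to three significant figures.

h₀ = 1.59 rad

Solar longitude: L_s = 360° × (196 − 41)/289.60 = 192.680°.
sin δ = sin 22.60° × sin 192.680° = -0.08435, so δ = -4.839°.
cos h₀ = −tan ϕ · tan δ = −tan(-9.9°) × tan(-4.839°) = -0.0148, so h₀ = 1.5856 rad = 90.85°.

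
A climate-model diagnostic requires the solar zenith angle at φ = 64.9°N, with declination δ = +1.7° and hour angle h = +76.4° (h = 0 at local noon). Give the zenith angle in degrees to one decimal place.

cos θ_z = sin φ sin δ + cos φ cos δ cos h = 0.026865 + 0.099703 = 0.126568.
θ_z = arccos(0.126568) = 82.7°.

θ_z = 82.7°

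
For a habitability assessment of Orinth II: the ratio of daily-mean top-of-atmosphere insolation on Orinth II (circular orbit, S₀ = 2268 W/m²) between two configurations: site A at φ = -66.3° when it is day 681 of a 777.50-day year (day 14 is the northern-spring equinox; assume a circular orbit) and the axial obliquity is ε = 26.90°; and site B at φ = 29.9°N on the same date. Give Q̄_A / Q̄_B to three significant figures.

— Configuration A (φ=-66.3°):
Solar longitude: λ_s = 360° × (681 − 14)/777.50 = 308.836°.
sin δ = sin 26.90° × sin 308.836° = -0.35242, so δ = -20.635°.
cos H₀ = −tan(-66.3°) tan(-20.635°) = -0.8579, H₀ = 2.6019 rad.
Bracket: H₀ sin φ sin δ + cos φ cos δ sin H₀ = 2.6019×-0.91566×-0.35242 + 0.40195×0.93584×0.51385 = 0.839625 + 0.193290 = 1.032915.
Q̄ = (S₀/π) × [bracket] = (2268/π) × 1.032915 = 745.69 W/m².
— Configuration B (φ=+29.9°):
cos H₀ = −tan(+29.9°) tan(-20.635°) = 0.2165, H₀ = 1.3525 rad.
Bracket: H₀ sin φ sin δ + cos φ cos δ sin H₀ = 1.3525×0.49849×-0.35242 + 0.86690×0.93584×0.97627 = -0.237604 + 0.792028 = 0.554424.
Q̄ = (S₀/π) × [bracket] = (2268/π) × 0.554424 = 400.25 W/m².
Ratio Q̄_A / Q̄_B = 745.69 / 400.25 = 1.863.

Q̄_A / Q̄_B ≈ 1.86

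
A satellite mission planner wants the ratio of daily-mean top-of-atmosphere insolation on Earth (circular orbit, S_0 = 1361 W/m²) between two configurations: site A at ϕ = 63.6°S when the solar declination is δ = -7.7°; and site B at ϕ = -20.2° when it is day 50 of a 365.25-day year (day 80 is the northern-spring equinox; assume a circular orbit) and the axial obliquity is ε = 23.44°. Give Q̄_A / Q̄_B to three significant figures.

Q̄_A / Q̄_B ≈ 0.627

— Configuration A (ϕ=-63.6°):
cos h₀ = −tan(-63.6°) tan(-7.700°) = -0.2724, h₀ = 1.8467 rad.
Bracket: h₀ sin ϕ sin δ + cos ϕ cos δ sin h₀ = 1.8467×-0.89571×-0.13399 + 0.44464×0.99098×0.96219 = 0.221634 + 0.423969 = 0.645603.
Q̄ = (S_0/π) × [bracket] = (1361/π) × 0.645603 = 279.69 W/m².
— Configuration B (ϕ=-20.2°):
Solar longitude: L_s = 360° × (50 − 80)/365.25 = -29.569°, i.e. -29.569° + 360° = 330.431°.
sin δ = sin 23.44° × sin 330.431° = -0.19630, so δ = -11.320°.
cos h₀ = −tan(-20.2°) tan(-11.320°) = -0.0737, h₀ = 1.6445 rad.
Bracket: h₀ sin ϕ sin δ + cos ϕ cos δ sin h₀ = 1.6445×-0.34530×-0.19630 + 0.93849×0.98054×0.99728 = 0.111468 + 0.917724 = 1.029192.
Q̄ = (S_0/π) × [bracket] = (1361/π) × 1.029192 = 445.87 W/m².
Ratio Q̄_A / Q̄_B = 279.69 / 445.87 = 0.6273.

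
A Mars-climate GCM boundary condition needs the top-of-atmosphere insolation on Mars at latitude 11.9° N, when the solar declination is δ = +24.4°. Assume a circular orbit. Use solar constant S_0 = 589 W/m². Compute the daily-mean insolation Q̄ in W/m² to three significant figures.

Q̄ ≈ 193 W/m²

cos h₀ = −tan(+11.9°) tan(+24.400°) = -0.0956, h₀ = 1.6665 rad.
Bracket: h₀ sin ϕ sin δ + cos ϕ cos δ sin h₀ = 1.6665×0.20620×0.41310 + 0.97851×0.91068×0.99542 = 0.141955 + 0.887028 = 1.028983.
Q̄ = (S_0/π) × [bracket] = (589/π) × 1.028983 = 192.9 W/m².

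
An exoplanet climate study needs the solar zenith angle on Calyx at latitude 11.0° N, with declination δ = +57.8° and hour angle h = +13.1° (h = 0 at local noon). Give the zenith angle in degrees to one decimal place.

θ_z = 47.9°

cos θ_z = sin ϕ sin δ + cos ϕ cos δ cos h = 0.161461 + 0.509473 = 0.670934.
θ_z = arccos(0.670934) = 47.9°.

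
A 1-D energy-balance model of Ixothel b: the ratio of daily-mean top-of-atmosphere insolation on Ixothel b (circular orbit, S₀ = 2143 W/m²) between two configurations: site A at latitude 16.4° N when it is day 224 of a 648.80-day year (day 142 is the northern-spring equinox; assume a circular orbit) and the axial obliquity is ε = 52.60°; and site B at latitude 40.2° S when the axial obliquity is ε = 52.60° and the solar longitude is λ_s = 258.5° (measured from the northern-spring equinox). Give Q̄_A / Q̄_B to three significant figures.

— Configuration A (φ=+16.4°):
Solar longitude: λ_s = 360° × (224 − 142)/648.80 = 45.499°.
sin δ = sin 52.60° × sin 45.499° = 0.56661, so δ = +34.514°.
cos H₀ = −tan(+16.4°) tan(+34.514°) = -0.2024, H₀ = 1.7746 rad.
Bracket: H₀ sin φ sin δ + cos φ cos δ sin H₀ = 1.7746×0.28234×0.56661 + 0.95931×0.82399×0.97931 = 0.283895 + 0.774107 = 1.058002.
Q̄ = (S₀/π) × [bracket] = (2143/π) × 1.058002 = 721.70 W/m².
— Configuration B (φ=-40.2°):
Solar declination: sin δ = sin ε · sin λ_s = sin 52.60° × sin 258.5° = -0.77847, so δ = -51.120°.
cos H₀ = −tan(-40.2°) tan(-51.120°) = -1.0481 ≤ −1 ⇒ polar day, H₀ = π.
Bracket: H₀ sin φ sin δ + cos φ cos δ sin H₀ = 3.1416×-0.64546×-0.77847 + 0.76380×0.62769×0.00000 = 1.578564 + 0.000000 = 1.578564.
Q̄ = (S₀/π) × [bracket] = (2143/π) × 1.578564 = 1076.8 W/m².
Ratio Q̄_A / Q̄_B = 721.70 / 1076.8 = 0.6702.

Q̄_A / Q̄_B ≈ 0.670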